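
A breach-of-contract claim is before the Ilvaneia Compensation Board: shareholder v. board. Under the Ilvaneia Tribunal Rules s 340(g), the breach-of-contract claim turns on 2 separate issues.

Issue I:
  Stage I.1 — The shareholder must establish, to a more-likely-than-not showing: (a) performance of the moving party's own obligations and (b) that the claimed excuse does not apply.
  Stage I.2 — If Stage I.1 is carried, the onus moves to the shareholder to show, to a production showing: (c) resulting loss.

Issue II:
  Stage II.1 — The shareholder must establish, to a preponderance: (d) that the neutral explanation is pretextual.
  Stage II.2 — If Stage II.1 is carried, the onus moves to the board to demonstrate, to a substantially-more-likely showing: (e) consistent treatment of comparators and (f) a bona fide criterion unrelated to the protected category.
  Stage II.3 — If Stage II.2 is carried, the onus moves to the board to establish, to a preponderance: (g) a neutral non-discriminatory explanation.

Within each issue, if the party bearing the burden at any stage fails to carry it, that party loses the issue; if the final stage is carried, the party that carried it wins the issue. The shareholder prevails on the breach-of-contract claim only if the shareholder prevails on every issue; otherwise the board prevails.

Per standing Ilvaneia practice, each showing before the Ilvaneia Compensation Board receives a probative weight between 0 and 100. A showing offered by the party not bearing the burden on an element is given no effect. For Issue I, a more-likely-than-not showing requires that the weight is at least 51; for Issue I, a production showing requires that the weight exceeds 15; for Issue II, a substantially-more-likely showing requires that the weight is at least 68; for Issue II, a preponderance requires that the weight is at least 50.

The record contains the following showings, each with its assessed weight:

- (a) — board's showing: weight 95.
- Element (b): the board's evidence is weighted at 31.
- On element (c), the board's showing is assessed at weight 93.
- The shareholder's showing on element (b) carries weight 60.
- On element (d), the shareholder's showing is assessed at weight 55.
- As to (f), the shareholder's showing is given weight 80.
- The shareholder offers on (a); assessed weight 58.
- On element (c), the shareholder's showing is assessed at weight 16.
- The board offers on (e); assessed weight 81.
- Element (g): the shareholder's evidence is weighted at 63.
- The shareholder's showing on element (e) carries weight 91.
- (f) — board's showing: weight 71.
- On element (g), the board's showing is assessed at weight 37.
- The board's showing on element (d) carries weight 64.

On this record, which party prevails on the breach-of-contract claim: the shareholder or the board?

— Issue I —
At Stage I.1 the shareholder must meet a more-likely-than-not showing (weight is at least 51): on (a) the weight is 58 (the board's 95 is given no effect), which does reach 51, so (a) meets the standard; on (b) the weight is 60 (the board's 31 is given no effect), which does reach 51, so (b) meets the standard.
  Stage I.1 is satisfied; the shareholder continues to bear the burden.
At Stage I.2 the shareholder must meet a production showing (weight exceeds 15): on (c) the weight is 16 (the board's 93 is given no effect), > 15, so (c) meets the standard.
  All elements met at the final stage.
All stages carried — the shareholder prevails on this issue.
— Issue II —
Stage II.1 (shareholder, a preponderance, weight is at least 50): (d) 55 (board's 64 disregarded) ≥ 50 — meets.
  The shareholder carries Stage II.1; the board now bears the burden.
Stage II.2 (board, a substantially-more-likely showing, weight is at least 68): (e) 81 (shareholder's 91 disregarded) ≥ 68 — meets; (f) 71 (shareholder's 80 disregarded) ≥ 68 — meets.
  Stage II.2 carried; the burden remains with the board.
Stage II.3 (board, a preponderance, weight is at least 50): (g) 37 (shareholder's 63 disregarded) < 50 — fails.
  The board does not carry Stage II.3.
So the shareholder prevails on this issue.
Per-issue: Issue I → shareholder; Issue II → shareholder. The shareholder must prevail on every issue; overall, the shareholder prevails.

shareholder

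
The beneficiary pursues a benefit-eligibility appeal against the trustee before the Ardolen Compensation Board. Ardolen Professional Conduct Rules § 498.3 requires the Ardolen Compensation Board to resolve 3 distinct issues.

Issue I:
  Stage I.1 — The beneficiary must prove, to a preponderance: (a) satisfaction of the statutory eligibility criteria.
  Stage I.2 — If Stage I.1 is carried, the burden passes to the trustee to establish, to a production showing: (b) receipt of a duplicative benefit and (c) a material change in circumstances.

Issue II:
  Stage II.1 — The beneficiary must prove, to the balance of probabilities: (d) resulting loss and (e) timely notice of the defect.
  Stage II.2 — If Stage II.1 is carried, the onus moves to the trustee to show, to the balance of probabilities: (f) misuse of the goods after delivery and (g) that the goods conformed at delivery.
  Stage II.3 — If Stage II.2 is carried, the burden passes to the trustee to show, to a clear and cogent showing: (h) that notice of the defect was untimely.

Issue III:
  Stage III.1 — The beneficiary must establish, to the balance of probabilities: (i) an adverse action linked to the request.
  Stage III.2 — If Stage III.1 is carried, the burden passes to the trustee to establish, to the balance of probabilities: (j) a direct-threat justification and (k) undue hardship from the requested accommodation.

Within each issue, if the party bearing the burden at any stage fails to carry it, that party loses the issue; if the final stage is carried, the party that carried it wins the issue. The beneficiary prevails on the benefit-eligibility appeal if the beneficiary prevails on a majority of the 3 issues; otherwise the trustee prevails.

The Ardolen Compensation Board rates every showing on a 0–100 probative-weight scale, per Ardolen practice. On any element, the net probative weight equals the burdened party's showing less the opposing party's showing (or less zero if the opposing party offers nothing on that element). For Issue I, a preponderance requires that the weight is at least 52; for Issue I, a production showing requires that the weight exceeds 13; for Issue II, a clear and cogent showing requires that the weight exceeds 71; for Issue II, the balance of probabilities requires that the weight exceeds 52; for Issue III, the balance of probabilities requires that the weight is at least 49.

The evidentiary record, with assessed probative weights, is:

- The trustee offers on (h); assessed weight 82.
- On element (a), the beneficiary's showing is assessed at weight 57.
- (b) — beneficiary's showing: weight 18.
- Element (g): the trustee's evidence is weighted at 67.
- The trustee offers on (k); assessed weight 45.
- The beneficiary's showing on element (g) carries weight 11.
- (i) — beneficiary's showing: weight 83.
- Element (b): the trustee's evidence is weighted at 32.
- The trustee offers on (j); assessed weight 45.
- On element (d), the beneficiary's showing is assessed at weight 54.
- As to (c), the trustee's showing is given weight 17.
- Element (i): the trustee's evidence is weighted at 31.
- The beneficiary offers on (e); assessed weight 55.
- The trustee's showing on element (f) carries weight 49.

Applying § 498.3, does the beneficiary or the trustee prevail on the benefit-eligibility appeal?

beneficiary

— Issue I —
Stage I.1 — burden on beneficiary; standard: a preponderance (weight is at least 52).
    (a): 57 ≥ 52 [met]
  Stage I.1 is satisfied; the onus moves to the trustee.
Stage I.2 — burden on trustee; standard: a production showing (weight exceeds 13).
    (b): 32 − 18 = 14 > 13 [met]
    (c): 17 > 13 [met]
  The trustee carries the last stage.
All stages carried — the trustee prevails on this issue.
— Issue II —
Stage II.1 — burden on beneficiary; standard: the balance of probabilities (weight exceeds 52).
    (d): 54 > 52 [met]
    (e): 55 > 52 [met]
  All elements met. The burden passes to the trustee.
Stage II.2 — burden on trustee; standard: the balance of probabilities (weight exceeds 52).
    (f): 49 ≤ 52 [not met]
    (g): 67 − 11 = 56 > 52 [met]
  Stage II.2 not carried; the trustee fails its burden.
So the beneficiary prevails on this issue.
— Issue III —
Stage III.1 — burden on beneficiary; standard: the balance of probabilities (weight is at least 49).
    (i): 83 − 31 = 52 ≥ 49 [met]
  The beneficiary carries Stage III.1; the trustee now bears the burden.
Stage III.2 — burden on trustee; standard: the balance of probabilities (weight is at least 49).
    (j): 45 < 49 [not met]
    (k): 45 < 49 [not met]
  Stage III.2 not carried; the trustee fails its burden.
So the beneficiary prevails on this issue.
Per-issue: Issue I → trustee; Issue II → beneficiary; Issue III → beneficiary. The beneficiary must prevail on a majority of issues; overall, the beneficiary prevails.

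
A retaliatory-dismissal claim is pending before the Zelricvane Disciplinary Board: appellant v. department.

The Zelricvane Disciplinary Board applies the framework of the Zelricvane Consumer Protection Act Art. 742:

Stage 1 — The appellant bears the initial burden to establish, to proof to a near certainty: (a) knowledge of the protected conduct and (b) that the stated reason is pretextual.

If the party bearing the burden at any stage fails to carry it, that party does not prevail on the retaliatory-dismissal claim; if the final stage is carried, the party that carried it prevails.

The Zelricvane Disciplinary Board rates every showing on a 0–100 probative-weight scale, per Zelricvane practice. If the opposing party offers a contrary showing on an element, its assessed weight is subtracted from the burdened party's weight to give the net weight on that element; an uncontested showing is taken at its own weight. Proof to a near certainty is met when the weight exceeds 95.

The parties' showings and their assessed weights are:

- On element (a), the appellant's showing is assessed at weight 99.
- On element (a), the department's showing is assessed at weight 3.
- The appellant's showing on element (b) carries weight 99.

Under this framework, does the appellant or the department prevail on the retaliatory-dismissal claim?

Stage 1 (appellant, proof to a near certainty, weight exceeds 95): (a) net 99−3=96 > 95 — meets; (b) 99 > 95 — meets.
  All elements met at the final stage.
Every stage carried; the appellant prevails.

appellant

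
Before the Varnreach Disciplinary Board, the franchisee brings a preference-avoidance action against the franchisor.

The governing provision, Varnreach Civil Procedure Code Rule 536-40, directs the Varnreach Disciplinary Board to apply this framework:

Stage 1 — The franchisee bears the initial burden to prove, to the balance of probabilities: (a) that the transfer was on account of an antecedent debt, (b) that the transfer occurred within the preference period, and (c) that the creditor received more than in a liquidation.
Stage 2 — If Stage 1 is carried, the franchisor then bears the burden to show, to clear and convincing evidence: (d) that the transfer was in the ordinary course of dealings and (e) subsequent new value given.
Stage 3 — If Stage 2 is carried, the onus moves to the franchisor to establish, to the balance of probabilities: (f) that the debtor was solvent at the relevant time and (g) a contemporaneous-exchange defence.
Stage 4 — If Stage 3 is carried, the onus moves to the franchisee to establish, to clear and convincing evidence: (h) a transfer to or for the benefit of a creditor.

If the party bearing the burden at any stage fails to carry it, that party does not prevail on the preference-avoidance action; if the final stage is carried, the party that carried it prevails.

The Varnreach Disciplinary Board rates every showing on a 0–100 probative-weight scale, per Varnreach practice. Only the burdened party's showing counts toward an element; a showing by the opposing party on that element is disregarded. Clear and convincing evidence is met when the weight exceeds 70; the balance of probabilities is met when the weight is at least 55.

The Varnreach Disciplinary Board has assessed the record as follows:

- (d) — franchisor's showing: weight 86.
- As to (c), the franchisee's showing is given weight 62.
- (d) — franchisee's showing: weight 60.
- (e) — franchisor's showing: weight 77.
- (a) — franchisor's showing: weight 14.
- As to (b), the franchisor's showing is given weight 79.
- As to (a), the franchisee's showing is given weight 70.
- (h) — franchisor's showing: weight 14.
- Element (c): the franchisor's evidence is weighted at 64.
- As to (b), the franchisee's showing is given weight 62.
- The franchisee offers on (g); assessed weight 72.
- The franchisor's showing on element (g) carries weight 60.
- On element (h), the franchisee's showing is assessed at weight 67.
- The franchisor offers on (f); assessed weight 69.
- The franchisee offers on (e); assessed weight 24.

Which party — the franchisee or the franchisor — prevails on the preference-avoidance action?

Stage 1 (franchisee, the balance of probabilities, weight is at least 55): (a) 70 (franchisor's 14 disregarded) ≥ 55 — meets; (b) 62 (franchisor's 79 disregarded) ≥ 55 — meets; (c) 62 (franchisor's 64 disregarded) ≥ 55 — meets.
  All elements met. The burden passes to the franchisor.
Stage 2 (franchisor, clear and convincing evidence, weight exceeds 70): (d) 86 (franchisee's 60 disregarded) > 70 — meets; (e) 77 (franchisee's 24 disregarded) > 70 — meets.
  All elements met. The franchisor retains the burden for Stage 3.
Stage 3 (franchisor, the balance of probabilities, weight is at least 55): (f) 69 ≥ 55 — meets; (g) 60 (franchisee's 72 disregarded) ≥ 55 — meets.
  All elements met. The burden passes to the franchisee.
Stage 4 (franchisee, clear and convincing evidence, weight exceeds 70): (h) 67 (franchisor's 14 disregarded) ≤ 70 — fails.
  The franchisee does not carry Stage 4.
The franchisor prevails.

franchisor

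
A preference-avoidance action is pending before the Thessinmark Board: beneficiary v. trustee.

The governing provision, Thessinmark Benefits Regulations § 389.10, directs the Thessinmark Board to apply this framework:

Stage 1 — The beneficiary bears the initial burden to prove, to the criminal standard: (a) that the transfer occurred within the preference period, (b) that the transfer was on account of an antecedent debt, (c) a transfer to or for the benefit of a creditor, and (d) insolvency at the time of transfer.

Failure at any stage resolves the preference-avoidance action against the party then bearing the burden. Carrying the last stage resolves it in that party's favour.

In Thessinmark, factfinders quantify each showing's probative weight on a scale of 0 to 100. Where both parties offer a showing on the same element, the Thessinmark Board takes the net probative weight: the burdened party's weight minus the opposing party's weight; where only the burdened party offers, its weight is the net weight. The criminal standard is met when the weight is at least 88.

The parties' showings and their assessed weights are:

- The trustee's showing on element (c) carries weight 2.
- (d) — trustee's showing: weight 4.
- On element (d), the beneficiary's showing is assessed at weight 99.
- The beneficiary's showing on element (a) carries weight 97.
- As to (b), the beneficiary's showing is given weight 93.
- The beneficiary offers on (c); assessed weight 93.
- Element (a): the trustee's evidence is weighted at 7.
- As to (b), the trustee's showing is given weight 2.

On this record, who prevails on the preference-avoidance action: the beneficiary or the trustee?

beneficiary

Stage 1 — burden on beneficiary; standard: the criminal standard (weight is at least 88).
    (a): 97 − 7 = 90 ≥ 88 [met]
    (b): 93 − 2 = 91 ≥ 88 [met]
    (c): 93 − 2 = 91 ≥ 88 [met]
    (d): 99 − 4 = 95 ≥ 88 [met]
  The beneficiary carries the last stage.
Every stage carried; the beneficiary prevails.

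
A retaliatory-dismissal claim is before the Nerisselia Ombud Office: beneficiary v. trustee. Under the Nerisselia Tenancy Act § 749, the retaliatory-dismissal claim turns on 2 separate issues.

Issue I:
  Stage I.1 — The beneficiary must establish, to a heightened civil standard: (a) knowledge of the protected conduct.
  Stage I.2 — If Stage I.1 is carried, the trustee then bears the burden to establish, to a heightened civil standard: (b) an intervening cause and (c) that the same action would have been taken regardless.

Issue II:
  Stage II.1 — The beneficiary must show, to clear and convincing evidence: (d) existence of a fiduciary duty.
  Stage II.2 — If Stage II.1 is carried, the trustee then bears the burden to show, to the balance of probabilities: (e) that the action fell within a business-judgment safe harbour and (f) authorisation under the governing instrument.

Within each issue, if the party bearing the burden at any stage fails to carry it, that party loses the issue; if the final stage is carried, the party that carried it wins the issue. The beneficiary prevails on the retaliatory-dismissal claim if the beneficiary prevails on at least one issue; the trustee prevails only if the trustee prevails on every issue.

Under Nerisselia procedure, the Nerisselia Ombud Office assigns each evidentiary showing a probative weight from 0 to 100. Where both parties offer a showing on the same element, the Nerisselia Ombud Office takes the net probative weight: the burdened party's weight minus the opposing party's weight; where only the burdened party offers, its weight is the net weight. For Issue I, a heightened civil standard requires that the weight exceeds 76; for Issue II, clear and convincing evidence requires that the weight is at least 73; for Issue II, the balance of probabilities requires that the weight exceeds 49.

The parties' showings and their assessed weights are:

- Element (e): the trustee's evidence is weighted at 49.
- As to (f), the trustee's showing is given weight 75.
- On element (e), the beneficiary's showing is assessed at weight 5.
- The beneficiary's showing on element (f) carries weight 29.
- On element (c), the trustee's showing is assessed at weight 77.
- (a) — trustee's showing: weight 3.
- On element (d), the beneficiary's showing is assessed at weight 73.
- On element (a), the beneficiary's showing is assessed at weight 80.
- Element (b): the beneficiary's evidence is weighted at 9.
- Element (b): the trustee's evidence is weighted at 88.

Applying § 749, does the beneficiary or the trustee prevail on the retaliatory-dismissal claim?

— Issue I —
Stage I.1 — burden on beneficiary; standard: a heightened civil standard (weight exceeds 76).
    (a): 80 − 3 = 77 > 76 [met]
  All elements met. The burden passes to the trustee.
Stage I.2 — burden on trustee; standard: a heightened civil standard (weight exceeds 76).
    (b): 88 − 9 = 79 > 76 [met]
    (c): 77 > 76 [met]
  Stage I.2 carried; the final stage is satisfied.
All stages carried — the trustee prevails on this issue.
— Issue II —
Stage II.1 (beneficiary, clear and convincing evidence, weight is at least 73): (d) 73 ≥ 73 — meets.
  All elements met. The burden passes to the trustee.
Stage II.2 (trustee, the balance of probabilities, weight exceeds 49): (e) net 49−5=44 ≤ 49 — fails; (f) net 75−29=46 ≤ 49 — fails.
  Stage II.2 not carried; the trustee fails its burden.
So the beneficiary prevails on this issue.
Per-issue: Issue I → trustee; Issue II → beneficiary. The beneficiary must prevail on at least one issue; overall, the beneficiary prevails.

beneficiary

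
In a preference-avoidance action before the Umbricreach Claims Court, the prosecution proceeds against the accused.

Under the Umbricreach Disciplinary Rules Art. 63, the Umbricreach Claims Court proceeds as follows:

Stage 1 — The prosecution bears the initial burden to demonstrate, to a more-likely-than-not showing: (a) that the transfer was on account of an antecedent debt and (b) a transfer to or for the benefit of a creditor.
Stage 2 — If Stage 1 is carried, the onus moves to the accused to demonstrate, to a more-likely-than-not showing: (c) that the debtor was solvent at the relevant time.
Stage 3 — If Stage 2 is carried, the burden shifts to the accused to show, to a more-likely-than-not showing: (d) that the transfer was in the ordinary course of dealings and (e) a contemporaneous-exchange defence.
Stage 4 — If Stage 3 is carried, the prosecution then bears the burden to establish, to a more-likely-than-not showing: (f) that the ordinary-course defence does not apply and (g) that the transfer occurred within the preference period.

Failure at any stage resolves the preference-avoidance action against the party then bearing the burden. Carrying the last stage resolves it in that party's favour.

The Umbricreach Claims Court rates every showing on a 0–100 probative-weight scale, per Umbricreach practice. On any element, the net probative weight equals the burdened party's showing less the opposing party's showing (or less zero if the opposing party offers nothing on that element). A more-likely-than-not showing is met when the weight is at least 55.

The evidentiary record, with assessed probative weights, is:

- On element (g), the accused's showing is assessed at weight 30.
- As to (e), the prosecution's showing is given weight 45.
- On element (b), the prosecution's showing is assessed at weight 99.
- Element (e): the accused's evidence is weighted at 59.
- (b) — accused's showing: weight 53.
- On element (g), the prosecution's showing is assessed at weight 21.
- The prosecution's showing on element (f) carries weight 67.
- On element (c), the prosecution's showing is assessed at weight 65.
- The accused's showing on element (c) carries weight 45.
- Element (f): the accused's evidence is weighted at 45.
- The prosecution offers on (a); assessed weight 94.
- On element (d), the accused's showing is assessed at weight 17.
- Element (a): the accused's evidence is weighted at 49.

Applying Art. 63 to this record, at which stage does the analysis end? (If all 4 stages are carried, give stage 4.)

At Stage 1 the prosecution must meet a more-likely-than-not showing (weight is at least 55): on (a) the weight is 94 less the opposing 49 gives net 45, which does not reach 55, so (a) does not meet the standard; on (b) the weight is 99 less the opposing 53 gives net 46, which does not reach 55, so (b) does not meet the standard.
  The prosecution does not carry Stage 1.
The accused prevails.

stage 1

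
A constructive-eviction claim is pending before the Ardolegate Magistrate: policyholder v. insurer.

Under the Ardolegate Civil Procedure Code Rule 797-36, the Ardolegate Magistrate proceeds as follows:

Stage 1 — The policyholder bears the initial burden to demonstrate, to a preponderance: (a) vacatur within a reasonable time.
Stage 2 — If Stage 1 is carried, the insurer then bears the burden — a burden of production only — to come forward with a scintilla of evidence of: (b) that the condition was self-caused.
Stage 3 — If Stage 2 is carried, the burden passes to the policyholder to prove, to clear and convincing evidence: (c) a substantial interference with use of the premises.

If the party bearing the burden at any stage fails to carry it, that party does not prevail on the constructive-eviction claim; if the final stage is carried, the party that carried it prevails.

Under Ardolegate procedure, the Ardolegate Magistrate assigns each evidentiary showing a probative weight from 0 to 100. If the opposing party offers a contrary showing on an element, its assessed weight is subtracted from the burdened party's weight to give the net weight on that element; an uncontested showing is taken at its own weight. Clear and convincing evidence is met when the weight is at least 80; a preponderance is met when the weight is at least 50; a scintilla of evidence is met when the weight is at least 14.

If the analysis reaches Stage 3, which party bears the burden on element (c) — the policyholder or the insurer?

policyholder

Stage 3's rule assigns the burden to the policyholder (to clear and convincing evidence).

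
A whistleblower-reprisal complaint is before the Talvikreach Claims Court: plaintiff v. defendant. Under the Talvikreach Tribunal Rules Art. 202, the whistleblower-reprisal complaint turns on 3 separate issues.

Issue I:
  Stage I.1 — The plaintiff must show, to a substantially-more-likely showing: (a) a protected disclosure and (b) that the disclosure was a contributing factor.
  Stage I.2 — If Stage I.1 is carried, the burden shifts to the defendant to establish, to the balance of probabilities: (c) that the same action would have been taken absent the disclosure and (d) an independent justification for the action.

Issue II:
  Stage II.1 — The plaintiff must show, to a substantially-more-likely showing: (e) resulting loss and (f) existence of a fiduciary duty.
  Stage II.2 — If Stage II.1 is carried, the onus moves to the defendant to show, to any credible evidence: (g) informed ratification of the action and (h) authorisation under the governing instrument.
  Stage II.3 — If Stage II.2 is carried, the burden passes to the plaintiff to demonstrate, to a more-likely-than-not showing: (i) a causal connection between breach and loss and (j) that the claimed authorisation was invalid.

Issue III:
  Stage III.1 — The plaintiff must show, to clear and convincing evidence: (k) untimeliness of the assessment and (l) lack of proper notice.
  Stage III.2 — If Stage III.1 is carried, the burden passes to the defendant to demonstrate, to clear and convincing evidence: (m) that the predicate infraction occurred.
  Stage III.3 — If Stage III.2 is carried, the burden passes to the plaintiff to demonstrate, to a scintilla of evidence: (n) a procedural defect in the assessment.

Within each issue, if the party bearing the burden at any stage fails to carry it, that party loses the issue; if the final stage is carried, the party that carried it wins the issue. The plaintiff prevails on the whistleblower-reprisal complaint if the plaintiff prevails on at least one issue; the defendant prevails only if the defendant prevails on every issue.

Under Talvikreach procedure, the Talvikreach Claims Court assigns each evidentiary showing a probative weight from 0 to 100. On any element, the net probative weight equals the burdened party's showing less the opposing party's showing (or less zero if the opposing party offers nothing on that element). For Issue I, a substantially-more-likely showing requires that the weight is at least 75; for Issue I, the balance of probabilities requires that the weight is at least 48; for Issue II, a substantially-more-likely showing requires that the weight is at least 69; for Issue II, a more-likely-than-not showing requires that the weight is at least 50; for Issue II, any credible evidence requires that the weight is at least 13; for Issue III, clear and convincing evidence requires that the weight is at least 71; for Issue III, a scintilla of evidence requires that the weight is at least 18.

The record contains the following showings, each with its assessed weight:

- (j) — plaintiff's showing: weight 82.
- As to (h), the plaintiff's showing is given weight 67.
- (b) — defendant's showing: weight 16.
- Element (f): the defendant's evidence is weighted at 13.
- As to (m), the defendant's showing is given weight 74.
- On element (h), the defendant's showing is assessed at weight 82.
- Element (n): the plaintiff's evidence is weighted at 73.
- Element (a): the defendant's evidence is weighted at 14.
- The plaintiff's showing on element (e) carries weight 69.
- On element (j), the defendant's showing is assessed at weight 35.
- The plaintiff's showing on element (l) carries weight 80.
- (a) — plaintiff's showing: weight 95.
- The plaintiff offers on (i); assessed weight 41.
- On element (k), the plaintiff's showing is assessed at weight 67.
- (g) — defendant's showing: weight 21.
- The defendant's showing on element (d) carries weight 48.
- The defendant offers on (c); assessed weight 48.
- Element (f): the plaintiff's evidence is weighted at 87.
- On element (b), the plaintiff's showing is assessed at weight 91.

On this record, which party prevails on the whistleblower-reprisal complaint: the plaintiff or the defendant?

— Issue I —
Stage I.1 (plaintiff, a substantially-more-likely showing, weight is at least 75): (a) net 95−14=81 ≥ 75 — meets; (b) net 91−16=75 ≥ 75 — meets.
  The plaintiff carries Stage I.1; the defendant now bears the burden.
Stage I.2 (defendant, the balance of probabilities, weight is at least 48): (c) 48 ≥ 48 — meets; (d) 48 ≥ 48 — meets.
  The defendant carries the last stage.
With every stage satisfied, the defendant prevails on this issue.
— Issue II —
Stage II.1 — burden on plaintiff; standard: a substantially-more-likely showing (weight is at least 69).
    (e): 69 ≥ 69 [met]
    (f): 87 − 13 = 74 ≥ 69 [met]
  The plaintiff carries Stage II.1; the defendant now bears the burden.
Stage II.2 — burden on defendant; standard: any credible evidence (weight is at least 13).
    (g): 21 ≥ 13 [met]
    (h): 82 − 67 = 15 ≥ 13 [met]
  The defendant carries Stage II.2; the plaintiff now bears the burden.
Stage II.3 — burden on plaintiff; standard: a more-likely-than-not showing (weight is at least 50).
    (i): 41 < 50 [not met]
    (j): 82 − 35 = 47 < 50 [not met]
  Stage II.3 not carried; the plaintiff fails its burden.
So the defendant prevails on this issue.
— Issue III —
At Stage III.1 the plaintiff must meet clear and convincing evidence (weight is at least 71): on (k) the weight is 67, < 71, so (k) does not meet the standard; on (l) the weight is 80, which does reach 71, so (l) meets the standard.
  Stage III.1 not carried; the plaintiff fails its burden.
The defendant prevails on this issue.
Per-issue: Issue I → defendant; Issue II → defendant; Issue III → defendant. The plaintiff must prevail on at least one issue; overall, the defendant prevails.

defendant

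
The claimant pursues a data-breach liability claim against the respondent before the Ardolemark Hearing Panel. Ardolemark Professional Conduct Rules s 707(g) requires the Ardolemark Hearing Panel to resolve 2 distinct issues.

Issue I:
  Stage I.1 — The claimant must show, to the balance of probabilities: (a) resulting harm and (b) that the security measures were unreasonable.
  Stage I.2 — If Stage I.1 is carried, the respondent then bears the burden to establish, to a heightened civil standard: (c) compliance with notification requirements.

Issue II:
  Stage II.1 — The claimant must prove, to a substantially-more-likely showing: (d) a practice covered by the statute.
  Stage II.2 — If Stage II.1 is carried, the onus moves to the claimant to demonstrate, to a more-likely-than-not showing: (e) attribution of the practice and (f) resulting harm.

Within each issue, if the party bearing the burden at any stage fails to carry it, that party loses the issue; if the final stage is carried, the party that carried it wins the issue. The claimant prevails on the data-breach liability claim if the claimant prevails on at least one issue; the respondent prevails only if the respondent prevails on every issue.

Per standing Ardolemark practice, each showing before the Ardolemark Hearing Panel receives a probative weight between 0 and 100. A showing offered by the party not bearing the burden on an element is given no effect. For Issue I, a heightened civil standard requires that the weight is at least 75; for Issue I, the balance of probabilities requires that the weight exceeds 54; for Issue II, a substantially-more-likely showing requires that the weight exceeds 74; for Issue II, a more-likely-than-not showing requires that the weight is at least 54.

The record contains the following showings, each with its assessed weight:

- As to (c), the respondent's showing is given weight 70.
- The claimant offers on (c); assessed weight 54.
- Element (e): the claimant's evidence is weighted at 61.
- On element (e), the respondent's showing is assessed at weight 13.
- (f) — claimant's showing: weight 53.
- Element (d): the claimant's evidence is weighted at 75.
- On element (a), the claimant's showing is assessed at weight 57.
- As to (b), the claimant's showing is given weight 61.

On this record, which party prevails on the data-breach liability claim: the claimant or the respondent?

— Issue I —
At Stage I.1 the claimant must meet the balance of probabilities (weight exceeds 54): on (a) the weight is 57, > 54, so (a) meets the standard; on (b) the weight is 61, > 54, so (b) meets the standard.
  The claimant carries Stage I.1; the respondent now bears the burden.
At Stage I.2 the respondent must meet a heightened civil standard (weight is at least 75): on (c) the weight is 70 (the claimant's 54 is given no effect), which does not reach 75, so (c) does not meet the standard.
  Stage I.2 not carried; the respondent fails its burden.
The claimant prevails on this issue.
— Issue II —
Stage II.1 — burden on claimant; standard: a substantially-more-likely showing (weight exceeds 74).
    (d): 75 > 74 [met]
  Stage II.1 is satisfied; the claimant continues to bear the burden.
Stage II.2 — burden on claimant; standard: a more-likely-than-not showing (weight is at least 54).
    (e): 61 (respondent's 13 disregarded) ≥ 54 [met]
    (f): 53 < 54 [not met]
  Not every element is met, so the claimant fails to carry Stage II.2.
The analysis ends at Stage II.2; the respondent prevails on this issue.
Per-issue: Issue I → claimant; Issue II → respondent. The claimant must prevail on at least one issue; overall, the claimant prevails.

claimant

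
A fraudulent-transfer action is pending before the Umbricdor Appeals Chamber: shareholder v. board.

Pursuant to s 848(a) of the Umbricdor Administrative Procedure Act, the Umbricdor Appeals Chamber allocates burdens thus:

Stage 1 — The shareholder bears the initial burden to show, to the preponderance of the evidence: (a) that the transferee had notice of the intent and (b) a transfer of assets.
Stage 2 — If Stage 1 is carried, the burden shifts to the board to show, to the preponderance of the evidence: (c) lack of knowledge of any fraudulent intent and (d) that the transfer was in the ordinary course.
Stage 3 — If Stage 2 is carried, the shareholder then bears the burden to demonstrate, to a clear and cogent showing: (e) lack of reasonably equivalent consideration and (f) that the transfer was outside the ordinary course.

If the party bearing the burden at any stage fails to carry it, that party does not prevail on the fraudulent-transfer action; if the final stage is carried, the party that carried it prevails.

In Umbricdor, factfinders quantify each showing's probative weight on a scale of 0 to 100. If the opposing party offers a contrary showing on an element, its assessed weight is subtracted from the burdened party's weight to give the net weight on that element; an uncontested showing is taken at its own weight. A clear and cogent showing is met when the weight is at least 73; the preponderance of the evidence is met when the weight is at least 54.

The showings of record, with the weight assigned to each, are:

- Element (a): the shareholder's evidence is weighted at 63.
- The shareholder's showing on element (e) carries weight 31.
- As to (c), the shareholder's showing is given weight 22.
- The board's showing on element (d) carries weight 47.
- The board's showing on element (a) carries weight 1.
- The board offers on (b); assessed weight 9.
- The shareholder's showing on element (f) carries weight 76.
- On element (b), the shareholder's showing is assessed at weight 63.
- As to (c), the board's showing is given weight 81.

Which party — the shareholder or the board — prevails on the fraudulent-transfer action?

At Stage 1 the shareholder must meet the preponderance of the evidence (weight is at least 54): on (a) the weight is 63 less the opposing 1 gives net 62, ≥ 54, so (a) meets the standard; on (b) the weight is 63 less the opposing 9 gives net 54, ≥ 54, so (b) meets the standard.
  All elements met. The burden passes to the board.
At Stage 2 the board must meet the preponderance of the evidence (weight is at least 54): on (c) the weight is 81 less the opposing 22 gives net 59, which does reach 54, so (c) meets the standard; on (d) the weight is 47, which does not reach 54, so (d) does not meet the standard.
  The board does not carry Stage 2.
The shareholder prevails.

shareholder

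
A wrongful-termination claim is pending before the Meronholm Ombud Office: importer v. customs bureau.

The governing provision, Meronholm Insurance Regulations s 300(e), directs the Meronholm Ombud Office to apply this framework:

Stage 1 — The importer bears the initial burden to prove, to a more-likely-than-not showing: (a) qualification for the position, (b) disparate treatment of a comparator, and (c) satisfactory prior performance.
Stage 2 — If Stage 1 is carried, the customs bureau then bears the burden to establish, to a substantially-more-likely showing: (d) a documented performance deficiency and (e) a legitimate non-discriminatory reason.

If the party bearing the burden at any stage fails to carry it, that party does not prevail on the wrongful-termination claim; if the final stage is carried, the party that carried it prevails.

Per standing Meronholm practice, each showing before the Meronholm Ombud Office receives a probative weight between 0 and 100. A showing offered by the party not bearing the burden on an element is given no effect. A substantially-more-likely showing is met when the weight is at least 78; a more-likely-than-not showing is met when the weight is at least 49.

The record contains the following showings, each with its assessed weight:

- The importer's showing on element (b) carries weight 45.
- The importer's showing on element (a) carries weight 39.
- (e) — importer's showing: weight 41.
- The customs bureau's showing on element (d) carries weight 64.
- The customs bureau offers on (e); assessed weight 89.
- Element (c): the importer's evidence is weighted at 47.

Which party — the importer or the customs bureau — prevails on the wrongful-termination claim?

customs bureau

Stage 1 — burden on importer; standard: a more-likely-than-not showing (weight is at least 49).
    (a): 39 < 49 [not met]
    (b): 45 < 49 [not met]
    (c): 47 < 49 [not met]
  Not every element is met, so the importer fails to carry Stage 1.
The analysis ends at Stage 1; the customs bureau prevails.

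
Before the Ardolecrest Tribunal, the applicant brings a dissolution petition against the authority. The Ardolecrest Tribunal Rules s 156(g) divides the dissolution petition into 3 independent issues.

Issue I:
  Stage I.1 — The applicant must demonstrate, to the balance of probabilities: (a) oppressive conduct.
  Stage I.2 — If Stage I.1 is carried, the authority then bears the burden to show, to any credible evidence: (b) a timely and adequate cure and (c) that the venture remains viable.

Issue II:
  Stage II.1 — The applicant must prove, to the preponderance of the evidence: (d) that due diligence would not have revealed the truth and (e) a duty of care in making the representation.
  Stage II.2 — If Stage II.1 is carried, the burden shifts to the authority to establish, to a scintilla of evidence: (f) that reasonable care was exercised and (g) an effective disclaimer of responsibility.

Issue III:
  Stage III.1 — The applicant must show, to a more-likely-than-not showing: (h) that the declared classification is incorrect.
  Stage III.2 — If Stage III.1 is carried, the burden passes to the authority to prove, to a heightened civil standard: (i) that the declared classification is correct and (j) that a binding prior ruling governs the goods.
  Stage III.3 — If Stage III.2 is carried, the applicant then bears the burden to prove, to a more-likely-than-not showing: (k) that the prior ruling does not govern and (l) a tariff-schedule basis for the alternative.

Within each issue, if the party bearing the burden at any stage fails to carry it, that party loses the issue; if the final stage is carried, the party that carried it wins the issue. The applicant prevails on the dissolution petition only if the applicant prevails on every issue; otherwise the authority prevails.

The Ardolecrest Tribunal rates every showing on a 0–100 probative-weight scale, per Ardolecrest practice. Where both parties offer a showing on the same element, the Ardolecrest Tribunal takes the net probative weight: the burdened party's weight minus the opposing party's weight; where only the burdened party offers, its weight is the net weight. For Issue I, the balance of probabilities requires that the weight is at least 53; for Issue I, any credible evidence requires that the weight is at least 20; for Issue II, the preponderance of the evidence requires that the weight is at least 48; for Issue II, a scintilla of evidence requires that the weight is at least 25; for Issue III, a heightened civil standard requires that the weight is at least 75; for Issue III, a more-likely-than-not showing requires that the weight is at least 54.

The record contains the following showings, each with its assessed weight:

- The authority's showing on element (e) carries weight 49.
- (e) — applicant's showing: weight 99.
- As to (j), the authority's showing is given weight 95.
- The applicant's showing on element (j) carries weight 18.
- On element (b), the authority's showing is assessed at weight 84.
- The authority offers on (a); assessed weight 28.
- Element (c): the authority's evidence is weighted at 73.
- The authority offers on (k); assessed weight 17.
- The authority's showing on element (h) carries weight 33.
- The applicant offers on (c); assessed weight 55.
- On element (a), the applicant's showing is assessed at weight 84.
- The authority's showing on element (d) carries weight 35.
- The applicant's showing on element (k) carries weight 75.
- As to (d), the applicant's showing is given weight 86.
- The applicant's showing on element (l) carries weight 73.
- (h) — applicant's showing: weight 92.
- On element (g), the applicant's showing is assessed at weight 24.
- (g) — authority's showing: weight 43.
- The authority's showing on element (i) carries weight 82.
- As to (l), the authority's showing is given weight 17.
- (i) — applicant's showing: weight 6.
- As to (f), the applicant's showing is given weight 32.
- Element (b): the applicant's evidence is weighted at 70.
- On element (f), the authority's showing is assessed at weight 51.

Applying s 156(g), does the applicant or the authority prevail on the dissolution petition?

— Issue I —
Stage I.1 — burden on applicant; standard: the balance of probabilities (weight is at least 53).
    (a): 84 − 28 = 56 ≥ 53 [met]
  All elements met. The burden passes to the authority.
Stage I.2 — burden on authority; standard: any credible evidence (weight is at least 20).
    (b): 84 − 70 = 14 < 20 [not met]
    (c): 73 − 55 = 18 < 20 [not met]
  Stage I.2 not carried; the authority fails its burden.
The analysis ends at Stage I.2; the applicant prevails on this issue.
— Issue II —
At Stage II.1 the applicant must meet the preponderance of the evidence (weight is at least 48): on (d) the weight is 86 less the opposing 35 gives net 51, which does reach 48, so (d) meets the standard; on (e) the weight is 99 less the opposing 49 gives net 50, which does reach 48, so (e) meets the standard.
  All elements met. The burden passes to the authority.
At Stage II.2 the authority must meet a scintilla of evidence (weight is at least 25): on (f) the weight is 51 less the opposing 32 gives net 19, < 25, so (f) does not meet the standard; on (g) the weight is 43 less the opposing 24 gives net 19, which does not reach 25, so (g) does not meet the standard.
  Stage II.2 not carried; the authority fails its burden.
The analysis ends at Stage II.2; the applicant prevails on this issue.
— Issue III —
Stage III.1 (applicant, a more-likely-than-not showing, weight is at least 54): (h) net 92−33=59 ≥ 54 — meets.
  Stage III.1 is satisfied; the onus moves to the authority.
Stage III.2 (authority, a heightened civil standard, weight is at least 75): (i) net 82−6=76 ≥ 75 — meets; (j) net 95−18=77 ≥ 75 — meets.
  Stage III.2 is satisfied; the onus moves to the applicant.
Stage III.3 (applicant, a more-likely-than-not showing, weight is at least 54): (k) net 75−17=58 ≥ 54 — meets; (l) net 73−17=56 ≥ 54 — meets.
  All elements met at the final stage.
All stages carried — the applicant prevails on this issue.
Per-issue: Issue I → applicant; Issue II → applicant; Issue III → applicant. The applicant must prevail on every issue; overall, the applicant prevails.

applicant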